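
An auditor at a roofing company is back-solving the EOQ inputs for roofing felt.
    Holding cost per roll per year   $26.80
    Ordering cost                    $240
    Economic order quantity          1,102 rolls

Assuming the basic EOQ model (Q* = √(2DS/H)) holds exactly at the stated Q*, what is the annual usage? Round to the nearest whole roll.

Since Q* = (2DS/H)^½, squaring gives Q*²·H = 2DS.
D = Q²H / (2S) = 1,102² × 26.8 / (2 × 240) = 67,804.22

67,804 rolls per year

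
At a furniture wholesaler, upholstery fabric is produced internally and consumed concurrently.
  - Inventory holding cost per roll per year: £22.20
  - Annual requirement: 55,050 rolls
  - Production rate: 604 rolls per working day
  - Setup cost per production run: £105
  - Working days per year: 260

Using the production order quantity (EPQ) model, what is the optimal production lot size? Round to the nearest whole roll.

Daily demand d = 55,050/260 = 211.731; p = 604; 1 − d/p = 0.64945
EPQ = √(2DS / (H(1 − d/p)))
    = √(2 × 55,050 × 105 / (22.2 × 0.64945)) ≈ 895.44

895 rolls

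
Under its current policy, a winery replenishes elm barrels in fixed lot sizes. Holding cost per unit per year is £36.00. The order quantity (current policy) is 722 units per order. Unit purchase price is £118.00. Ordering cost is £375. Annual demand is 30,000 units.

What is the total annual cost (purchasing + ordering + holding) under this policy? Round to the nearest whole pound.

£3,568,578

Orders/yr = 30,000/722 = 41.551; ordering cost = 41.551 × £375 = £15,581.72
Average inventory = 722/2 = 361; holding cost = 361 × £36 = £12,996.00
Purchase cost = D·C = 30,000 × 118 = £3,540,000.00
Total = £15,581.72 + £12,996.00 + £3,540,000.00 = £3,568,577.72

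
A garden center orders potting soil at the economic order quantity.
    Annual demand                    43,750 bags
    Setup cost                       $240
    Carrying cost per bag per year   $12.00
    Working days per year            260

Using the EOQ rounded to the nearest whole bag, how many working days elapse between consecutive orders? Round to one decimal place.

7.9 days

Q* = √(2·D·S / H) = √(2·43,750·240 / 12) = √1,750,000.0 ≈ 1,322.88 → Q = 1,323 bags
Cycle time = (working days × Q)/D = (260 × 1,323) / 43,750 = 7.862 days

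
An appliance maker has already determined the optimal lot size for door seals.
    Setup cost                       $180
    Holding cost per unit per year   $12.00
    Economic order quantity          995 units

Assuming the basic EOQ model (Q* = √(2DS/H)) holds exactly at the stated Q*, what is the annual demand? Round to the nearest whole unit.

33,001 units per year

EOQ relation: Q² = 2DS/H, so rearrange for the unknown.
D = Q²H / (2S) = 995² × 12 / (2 × 180) = 33,000.83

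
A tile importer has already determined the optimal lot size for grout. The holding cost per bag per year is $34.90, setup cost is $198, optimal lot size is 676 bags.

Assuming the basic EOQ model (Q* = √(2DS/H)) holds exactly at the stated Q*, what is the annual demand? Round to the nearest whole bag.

40,274 bags per year

EOQ relation: Q² = 2DS/H, so rearrange for the unknown.
D = Q²H / (2S) = 676² × 34.9 / (2 × 198) = 40,273.89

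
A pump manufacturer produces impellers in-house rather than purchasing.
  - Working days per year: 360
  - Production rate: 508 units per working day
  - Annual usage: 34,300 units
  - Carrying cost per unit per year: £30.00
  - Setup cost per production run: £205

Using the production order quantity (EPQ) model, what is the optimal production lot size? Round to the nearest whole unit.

760 units

d = 34,300/360 = 95.2778 units/day;  effective holding cost H(1 − d/p) = 30·(1 − 95.2778/508) = 24.37336
Q* = √(2DS / H_eff) = √(2·34,300·205 / 24.37336) ≈ 759.59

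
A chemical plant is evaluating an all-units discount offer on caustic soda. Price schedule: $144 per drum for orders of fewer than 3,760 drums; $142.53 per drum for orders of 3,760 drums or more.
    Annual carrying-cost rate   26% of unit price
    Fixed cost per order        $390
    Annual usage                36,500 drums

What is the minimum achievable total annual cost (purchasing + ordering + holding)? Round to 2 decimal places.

H₁ = 26%×$144 = $37.4400;  H₂ = 26%×$142.53 = $37.0578
EOQ₁ = √(2×36,500×390/37.4400) = 872.02  (< 3,760, feasible at tier 1)
EOQ₂ = √(2×36,500×390/37.0578) = 876.50  (< 3,760 → use Q = 3,760 at tier-2 price)
TC(tier 1 (EOQ₁), Q≈872.0) = $5,288,648.38
TC(tier 2, Q≈3,760.0) = $5,275,799.57
Minimum at tier 2: $5,275,799.57

$5,275,799.57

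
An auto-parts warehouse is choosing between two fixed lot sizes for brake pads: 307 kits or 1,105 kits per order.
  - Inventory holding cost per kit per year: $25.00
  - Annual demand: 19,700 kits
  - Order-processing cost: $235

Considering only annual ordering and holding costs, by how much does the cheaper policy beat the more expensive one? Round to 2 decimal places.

$915.21

Annual cost at Q: ordering D·S/Q plus holding Q·H/2.
TC(307) = (19,700/307)×235 + (307/2)×25 = $18,917.30
TC(1,105) = (19,700/1,105)×235 + (1,105/2)×25 = $18,002.09
|ΔTC| = |$18,917.30 − $18,002.09| = $915.21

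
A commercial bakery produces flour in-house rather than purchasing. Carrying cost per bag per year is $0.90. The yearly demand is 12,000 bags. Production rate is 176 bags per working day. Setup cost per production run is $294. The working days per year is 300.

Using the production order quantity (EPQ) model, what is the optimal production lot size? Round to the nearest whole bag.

3,185 bags

d = 12,000/300 = 40.0000 bags/day;  effective holding cost H(1 − d/p) = 0.9·(1 − 40.0000/176) = 0.69545
Q* = √(2DS / H_eff) = √(2·12,000·294 / 0.69545) ≈ 3,185.26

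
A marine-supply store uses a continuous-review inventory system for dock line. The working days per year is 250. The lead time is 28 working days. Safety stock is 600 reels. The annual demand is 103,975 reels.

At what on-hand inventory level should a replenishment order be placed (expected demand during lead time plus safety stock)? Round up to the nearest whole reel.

12,246 reels

Daily demand d = 103,975 / 250 = 415.900 reels/day
Demand during lead time = 415.900 × 28 = 11,645.20
Reorder point = 11,645.20 + 600 = 12,245.20 → round up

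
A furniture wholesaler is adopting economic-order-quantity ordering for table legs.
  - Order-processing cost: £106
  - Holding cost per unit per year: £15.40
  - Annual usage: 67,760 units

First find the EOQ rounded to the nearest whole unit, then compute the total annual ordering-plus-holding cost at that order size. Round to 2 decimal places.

£14,873.56

EOQ = √(2DS/H) = √(2 × 67,760 × 106 / 15.4)
    = √(932,800.00) ≈ 965.82 → Q = 966 units
Orders/yr = 67,760/966 = 70.145; ordering cost = 70.145 × £106 = £7,435.36
Average inventory = 966/2 = 483; holding cost = 483 × £15.4 = £7,438.20
Total = £7,435.36 + £7,438.20 = £14,873.56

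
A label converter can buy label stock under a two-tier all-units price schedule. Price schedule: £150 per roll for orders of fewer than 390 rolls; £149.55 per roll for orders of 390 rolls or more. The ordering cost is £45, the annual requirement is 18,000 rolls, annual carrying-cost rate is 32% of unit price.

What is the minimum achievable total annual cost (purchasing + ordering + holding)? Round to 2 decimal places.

H₁ = 32%×£150 = £48.0000;  H₂ = 32%×£149.55 = £47.8560
EOQ₁ = √(2×18,000×45/48.0000) = 183.71  (< 390, feasible at tier 1)
EOQ₂ = √(2×18,000×45/47.8560) = 183.99  (< 390 → use Q = 390 at tier-2 price)
TC(tier 1 (EOQ₁), Q≈183.7) = £2,708,818.16
TC(tier 2, Q≈390.0) = £2,703,308.84
Minimum at tier 2: £2,703,308.84

£2,703,308.84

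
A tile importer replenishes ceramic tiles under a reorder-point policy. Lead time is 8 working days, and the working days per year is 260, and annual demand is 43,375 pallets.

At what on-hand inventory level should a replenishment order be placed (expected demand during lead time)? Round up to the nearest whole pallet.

Daily demand d = 43,375 / 260 = 166.827 pallets/day
Demand during lead time = 166.827 × 8 = 1,334.62
Reorder point = 1,334.62 → round up

1,335 pallets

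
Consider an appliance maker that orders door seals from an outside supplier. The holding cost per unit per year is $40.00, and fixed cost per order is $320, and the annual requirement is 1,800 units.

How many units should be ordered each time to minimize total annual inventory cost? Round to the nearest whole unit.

170 units

EOQ = √(2DS/H) = √(2 × 1,800 × 320 / 40)
    = √(28,800.00) ≈ 169.71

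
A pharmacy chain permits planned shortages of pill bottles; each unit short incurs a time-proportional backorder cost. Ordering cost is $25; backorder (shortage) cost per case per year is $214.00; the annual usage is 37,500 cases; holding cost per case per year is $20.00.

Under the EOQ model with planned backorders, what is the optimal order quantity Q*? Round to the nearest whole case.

Q* = √(2DS/H) · √((H + b)/b)
   = √(2 × 37,500 × 25 / 20) · √((20 + 214) / 214)
   = 306.186 × 1.0457 ≈ 320.17

320 cases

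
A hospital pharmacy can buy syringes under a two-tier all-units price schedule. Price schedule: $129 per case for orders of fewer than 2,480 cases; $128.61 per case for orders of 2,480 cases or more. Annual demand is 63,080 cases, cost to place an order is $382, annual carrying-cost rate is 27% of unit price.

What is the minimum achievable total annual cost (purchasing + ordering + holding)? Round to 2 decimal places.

H₁ = 27%×$129 = $34.8300;  H₂ = 27%×$128.61 = $34.7247
EOQ₁ = √(2×63,080×382/34.8300) = 1,176.29  (< 2,480, feasible at tier 1)
EOQ₂ = √(2×63,080×382/34.7247) = 1,178.08  (< 2,480 → use Q = 2,480 at tier-2 price)
TC(tier 1 (EOQ₁), Q≈1,176.3) = $8,178,290.31
TC(tier 2, Q≈2,480.0) = $8,165,493.78
Minimum at tier 2: $8,165,493.78

$8,165,493.78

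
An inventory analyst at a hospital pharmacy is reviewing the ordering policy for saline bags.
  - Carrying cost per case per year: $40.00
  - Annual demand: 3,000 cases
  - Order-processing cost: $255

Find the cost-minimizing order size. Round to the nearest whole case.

196 cases

2DS/H = 2·3,000·255/40 = 38,250.00
EOQ = √38,250.00 ≈ 195.58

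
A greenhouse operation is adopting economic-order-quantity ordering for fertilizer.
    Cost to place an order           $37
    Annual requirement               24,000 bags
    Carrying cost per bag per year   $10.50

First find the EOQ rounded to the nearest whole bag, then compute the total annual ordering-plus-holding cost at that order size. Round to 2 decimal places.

EOQ = √(2DS/H) = √(2 × 24,000 × 37 / 10.5)
    = √(169,142.86) ≈ 411.27 → Q = 411 bags
Annual ordering cost = (D/Q)·S = (24,000/411) × 37 = $2,160.58
Annual holding cost  = (Q/2)·H = (411/2) × 10.5 = $2,157.75
Total = $2,160.58 + $2,157.75 = $4,318.33

$4,318.33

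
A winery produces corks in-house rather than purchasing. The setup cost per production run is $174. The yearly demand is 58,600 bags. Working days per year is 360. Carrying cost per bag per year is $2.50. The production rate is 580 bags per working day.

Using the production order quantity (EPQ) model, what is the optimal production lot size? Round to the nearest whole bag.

Daily demand d = 58,600/360 = 162.778; p = 580; 1 − d/p = 0.71935
EPQ = √(2DS / (H(1 − d/p)))
    = √(2 × 58,600 × 174 / (2.5 × 0.71935)) ≈ 3,367.43

3,367 bags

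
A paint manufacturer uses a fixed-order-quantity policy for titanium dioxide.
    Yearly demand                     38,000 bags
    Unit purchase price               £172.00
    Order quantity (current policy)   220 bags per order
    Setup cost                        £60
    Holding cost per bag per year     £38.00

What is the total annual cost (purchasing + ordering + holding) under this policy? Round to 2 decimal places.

Ordering: D/Q × S = 38,000/220 × £60 = £10,363.64
Holding:  Q/2 × H = 220/2 × £38 = £4,180.00
Purchase cost = D·C = 38,000 × 172 = £6,536,000.00
Total = £10,363.64 + £4,180.00 + £6,536,000.00 = £6,550,543.64

£6,550,543.64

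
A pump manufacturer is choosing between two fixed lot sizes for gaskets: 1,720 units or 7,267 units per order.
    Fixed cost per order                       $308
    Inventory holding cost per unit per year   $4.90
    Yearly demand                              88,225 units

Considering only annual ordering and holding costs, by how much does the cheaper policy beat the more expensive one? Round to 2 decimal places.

$1,530.99

TC(Q) = (D/Q)S + (Q/2)H
TC(1,720) = (88,225/1,720)×308 + (1,720/2)×4.9 = $20,012.43
TC(7,267) = (88,225/7,267)×308 + (7,267/2)×4.9 = $21,543.42
Cheaper: Q = 1,720.  Difference = $1,530.99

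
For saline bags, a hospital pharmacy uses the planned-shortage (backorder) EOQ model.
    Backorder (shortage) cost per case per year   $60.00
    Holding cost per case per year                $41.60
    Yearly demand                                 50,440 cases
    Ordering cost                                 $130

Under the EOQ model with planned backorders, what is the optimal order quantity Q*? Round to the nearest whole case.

Q* = √(2DS/H) · √((H + b)/b)
   = √(2 × 50,440 × 130 / 41.6) · √((41.6 + 60) / 60)
   = 561.471 × 1.3013 ≈ 730.63

731 cases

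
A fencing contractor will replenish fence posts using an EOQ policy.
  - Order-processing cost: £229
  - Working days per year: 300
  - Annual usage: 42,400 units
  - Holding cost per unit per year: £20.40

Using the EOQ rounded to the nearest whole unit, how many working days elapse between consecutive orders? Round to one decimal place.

6.9 days

EOQ = √(2DS/H) = √(2 × 42,400 × 229 / 20.4)
    = √(951,921.57) ≈ 975.66 → Q = 976 units
Days between orders = 300 / (D/Q) = 300 / 43.443 ≈ 6.906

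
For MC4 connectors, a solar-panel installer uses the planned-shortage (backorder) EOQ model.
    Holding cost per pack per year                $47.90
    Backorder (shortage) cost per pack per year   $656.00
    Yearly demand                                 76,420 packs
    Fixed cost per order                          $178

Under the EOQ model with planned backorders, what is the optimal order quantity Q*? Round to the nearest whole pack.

Q* = √(2DS/H) · √((H + b)/b)
   = √(2 × 76,420 × 178 / 47.9) · √((47.9 + 656) / 656)
   = 753.634 × 1.0359 ≈ 780.66

781 packs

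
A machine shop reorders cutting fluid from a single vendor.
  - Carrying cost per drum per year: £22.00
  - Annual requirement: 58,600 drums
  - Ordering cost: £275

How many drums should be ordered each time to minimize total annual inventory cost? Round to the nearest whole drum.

EOQ = √(2DS/H) = √(2 × 58,600 × 275 / 22)
    = √(1,465,000.00) ≈ 1,210.37

1,210 drums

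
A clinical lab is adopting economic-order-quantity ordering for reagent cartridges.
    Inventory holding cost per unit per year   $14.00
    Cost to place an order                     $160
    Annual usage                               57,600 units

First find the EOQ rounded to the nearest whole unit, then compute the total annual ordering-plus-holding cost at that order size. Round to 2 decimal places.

2DS/H = 2·57,600·160/14 = 1,316,571.43
EOQ = √1,316,571.43 ≈ 1,147.42 → Q = 1,147 units
Ordering: D/Q × S = 57,600/1,147 × $160 = $8,034.87
Holding:  Q/2 × H = 1,147/2 × $14 = $8,029.00
Total = $8,034.87 + $8,029.00 = $16,063.87

$16,063.87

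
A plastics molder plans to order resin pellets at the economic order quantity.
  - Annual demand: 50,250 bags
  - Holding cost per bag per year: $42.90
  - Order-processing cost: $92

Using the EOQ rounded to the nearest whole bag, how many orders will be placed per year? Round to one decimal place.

Q* = √(2·D·S / H) = √(2·50,250·92 / 42.9) = √215,524.5 ≈ 464.25 → Q = 464
Orders per year = D/Q = 50,250 / 464 = 108.297

108.3 orders per year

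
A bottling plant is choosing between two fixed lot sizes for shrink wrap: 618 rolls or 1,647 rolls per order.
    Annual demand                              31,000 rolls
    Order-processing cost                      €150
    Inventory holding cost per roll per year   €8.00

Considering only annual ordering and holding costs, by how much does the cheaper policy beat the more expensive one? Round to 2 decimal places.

€584.96

For each Q, cost = (D/Q)·S + (Q/2)·H.
TC(618) = (31,000/618)×150 + (618/2)×8 = €9,996.27
TC(1,647) = (31,000/1,647)×150 + (1,647/2)×8 = €9,411.32
Cheaper: Q = 1,647.  Difference = €584.96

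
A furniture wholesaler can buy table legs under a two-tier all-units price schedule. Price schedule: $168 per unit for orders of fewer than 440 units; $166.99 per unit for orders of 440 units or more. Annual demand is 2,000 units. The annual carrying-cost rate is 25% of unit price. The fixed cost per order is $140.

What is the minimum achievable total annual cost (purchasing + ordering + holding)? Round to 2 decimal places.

H₁ = 25%×$168 = $42.0000;  H₂ = 25%×$166.99 = $41.7475
EOQ₁ = √(2×2,000×140/42.0000) = 115.47  (< 440, feasible at tier 1)
EOQ₂ = √(2×2,000×140/41.7475) = 115.82  (< 440 → use Q = 440 at tier-2 price)
TC(tier 1 (EOQ₁), Q≈115.5) = $340,849.74
TC(tier 2, Q≈440.0) = $343,800.81
Minimum at tier 1 (EOQ₁): $340,849.74

$340,849.74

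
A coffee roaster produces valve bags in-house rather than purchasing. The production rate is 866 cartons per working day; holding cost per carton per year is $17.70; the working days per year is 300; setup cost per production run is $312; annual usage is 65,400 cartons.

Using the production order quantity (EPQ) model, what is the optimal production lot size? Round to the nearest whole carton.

d = 65,400/300 = 218.0000 cartons/day;  effective holding cost H(1 − d/p) = 17.7·(1 − 218.0000/866) = 13.24434
Q* = √(2DS / H_eff) = √(2·65,400·312 / 13.24434) ≈ 1,755.36

1,755 cartons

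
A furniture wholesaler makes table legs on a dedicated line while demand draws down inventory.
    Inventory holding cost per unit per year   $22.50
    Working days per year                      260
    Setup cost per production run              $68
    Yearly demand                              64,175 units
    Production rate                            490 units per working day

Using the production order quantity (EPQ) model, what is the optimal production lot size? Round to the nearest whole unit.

884 units

d = 64,175/260 = 246.8269 units/day;  effective holding cost H(1 − d/p) = 22.5·(1 − 246.8269/490) = 11.16611
Q* = √(2DS / H_eff) = √(2·64,175·68 / 11.16611) ≈ 884.10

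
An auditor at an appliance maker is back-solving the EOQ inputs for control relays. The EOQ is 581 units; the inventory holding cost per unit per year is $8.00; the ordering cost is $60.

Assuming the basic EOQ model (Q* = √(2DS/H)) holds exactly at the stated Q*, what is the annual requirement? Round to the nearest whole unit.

From Q* = √(2DS/H) ⇒ Q*² = 2DS/H.
D = Q²H / (2S) = 581² × 8 / (2 × 60) = 22,504.07

22,504 units per year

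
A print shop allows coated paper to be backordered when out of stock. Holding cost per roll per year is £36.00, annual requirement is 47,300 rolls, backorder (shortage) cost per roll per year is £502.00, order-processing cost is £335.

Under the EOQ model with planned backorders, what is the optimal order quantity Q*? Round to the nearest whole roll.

971 rolls

Basic EOQ = √(2·47,300·335/36) = 938.246
Backorder adjustment √((H+b)/b) = √((36+502)/502) = 1.0352
Q* = 938.246 × 1.0352 ≈ 971.31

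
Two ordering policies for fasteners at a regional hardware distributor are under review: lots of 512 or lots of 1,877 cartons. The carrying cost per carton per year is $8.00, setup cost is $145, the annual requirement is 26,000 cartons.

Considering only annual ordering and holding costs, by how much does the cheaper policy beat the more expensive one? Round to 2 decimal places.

Annual cost at Q: ordering D·S/Q plus holding Q·H/2.
TC(512) = (26,000/512)×145 + (512/2)×8 = $9,411.28
TC(1,877) = (26,000/1,877)×145 + (1,877/2)×8 = $9,516.52
Cheaper: Q = 512.  Difference = $105.24

$105.24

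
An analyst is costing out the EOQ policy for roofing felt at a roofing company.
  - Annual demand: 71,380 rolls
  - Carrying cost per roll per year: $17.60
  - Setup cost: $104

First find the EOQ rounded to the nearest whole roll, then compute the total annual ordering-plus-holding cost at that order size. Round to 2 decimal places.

2DS/H = 2·71,380·104/17.6 = 843,581.82
EOQ = √843,581.82 ≈ 918.47 → Q = 918 rolls
Orders/yr = 71,380/918 = 77.756; ordering cost = 77.756 × $104 = $8,086.62
Average inventory = 918/2 = 459; holding cost = 459 × $17.6 = $8,078.40
Total = $8,086.62 + $8,078.40 = $16,165.02

$16,165.02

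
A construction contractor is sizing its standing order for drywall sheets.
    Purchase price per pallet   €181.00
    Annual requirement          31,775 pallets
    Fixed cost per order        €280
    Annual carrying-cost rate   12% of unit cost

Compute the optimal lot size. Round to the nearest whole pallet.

H = i·C = 0.12 × €181 = €21.7200 per pallet-year
EOQ = √(2DS/H) = √(2 × 31,775 × 280 / 21.72)
    = √(819,244.94) ≈ 905.12

905 pallets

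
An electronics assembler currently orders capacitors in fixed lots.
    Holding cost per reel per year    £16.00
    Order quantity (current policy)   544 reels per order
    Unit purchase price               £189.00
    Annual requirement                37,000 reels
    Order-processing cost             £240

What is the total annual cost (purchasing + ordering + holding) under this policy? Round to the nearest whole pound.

£7,013,676

Ordering: D/Q × S = 37,000/544 × £240 = £16,323.53
Holding:  Q/2 × H = 544/2 × £16 = £4,352.00
Purchase cost = D·C = 37,000 × 189 = £6,993,000.00
Total = £16,323.53 + £4,352.00 + £6,993,000.00 = £7,013,675.53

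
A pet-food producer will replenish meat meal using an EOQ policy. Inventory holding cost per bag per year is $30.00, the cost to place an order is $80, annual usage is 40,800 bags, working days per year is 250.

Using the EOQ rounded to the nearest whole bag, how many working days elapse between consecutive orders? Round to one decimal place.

EOQ = √(2DS/H) = √(2 × 40,800 × 80 / 30)
    = √(217,600.00) ≈ 466.48 → Q = 466 bags
Days between orders = 250 / (D/Q) = 250 / 87.554 ≈ 2.855

2.9 days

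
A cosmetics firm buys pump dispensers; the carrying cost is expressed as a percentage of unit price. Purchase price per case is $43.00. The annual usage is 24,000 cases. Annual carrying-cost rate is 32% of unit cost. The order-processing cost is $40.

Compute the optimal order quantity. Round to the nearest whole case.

374 cases

Carrying cost H = $43 × 32% = $13.7600/case/yr
EOQ = √(2DS/H) = √(2 × 24,000 × 40 / 13.76)
    = √(139,534.88) ≈ 373.54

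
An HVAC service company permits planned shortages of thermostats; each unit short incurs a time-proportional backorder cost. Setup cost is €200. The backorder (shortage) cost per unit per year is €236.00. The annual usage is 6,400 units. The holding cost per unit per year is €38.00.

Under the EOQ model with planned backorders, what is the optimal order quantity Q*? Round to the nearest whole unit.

280 units

Q* = √(2DS/H) · √((H + b)/b)
   = √(2 × 6,400 × 200 / 38) · √((38 + 236) / 236)
   = 259.554 × 1.0775 ≈ 279.67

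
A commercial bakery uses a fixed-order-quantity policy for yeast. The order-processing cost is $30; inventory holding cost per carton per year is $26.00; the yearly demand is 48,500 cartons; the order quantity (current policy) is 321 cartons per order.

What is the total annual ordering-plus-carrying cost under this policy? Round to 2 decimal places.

$8,705.71

Ordering: D/Q × S = 48,500/321 × $30 = $4,532.71
Holding:  Q/2 × H = 321/2 × $26 = $4,173.00
Total = $4,532.71 + $4,173.00 = $8,705.71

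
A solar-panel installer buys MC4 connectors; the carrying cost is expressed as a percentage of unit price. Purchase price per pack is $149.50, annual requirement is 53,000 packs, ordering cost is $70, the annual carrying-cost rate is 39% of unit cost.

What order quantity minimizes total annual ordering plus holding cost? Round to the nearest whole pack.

H = i·C = 0.39 × $149.5 = $58.3050 per pack-year
Optimal lot size Q* = (2 × 53,000 × $70 / $58.305)^½ ≈ 356.74

357 packs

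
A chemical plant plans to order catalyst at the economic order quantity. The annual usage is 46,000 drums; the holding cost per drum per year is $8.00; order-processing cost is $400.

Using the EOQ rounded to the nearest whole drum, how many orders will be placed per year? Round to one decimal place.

Optimal lot size Q* = (2 × 46,000 × $400 / $8)^½ ≈ 2,144.76 → Q = 2,145
Orders per year = D/Q = 46,000 / 2,145 = 21.445

21.4 orders per year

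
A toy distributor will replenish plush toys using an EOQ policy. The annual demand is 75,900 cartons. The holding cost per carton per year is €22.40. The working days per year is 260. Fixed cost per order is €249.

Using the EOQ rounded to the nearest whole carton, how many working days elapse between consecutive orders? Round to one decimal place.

2DS/H = 2·75,900·249/22.4 = 1,687,419.64
EOQ = √1,687,419.64 ≈ 1,299.01 → Q = 1,299 cartons
Cycle time = (working days × Q)/D = (260 × 1,299) / 75,900 = 4.450 days

4.4 days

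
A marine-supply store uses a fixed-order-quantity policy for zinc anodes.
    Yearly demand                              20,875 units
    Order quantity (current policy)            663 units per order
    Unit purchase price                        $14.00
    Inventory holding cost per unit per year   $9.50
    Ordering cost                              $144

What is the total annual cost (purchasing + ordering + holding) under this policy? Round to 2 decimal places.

$299,933.19

Orders/yr = 20,875/663 = 31.486; ordering cost = 31.486 × $144 = $4,533.94
Average inventory = 663/2 = 331.5; holding cost = 331.5 × $9.5 = $3,149.25
Purchase cost = D·C = 20,875 × 14 = $292,250.00
Total = $4,533.94 + $3,149.25 + $292,250.00 = $299,933.19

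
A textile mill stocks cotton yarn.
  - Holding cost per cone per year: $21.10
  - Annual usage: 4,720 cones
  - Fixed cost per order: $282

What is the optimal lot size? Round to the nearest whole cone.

2DS/H = 2·4,720·282/21.1 = 126,164.93
EOQ = √126,164.93 ≈ 355.20

355 cones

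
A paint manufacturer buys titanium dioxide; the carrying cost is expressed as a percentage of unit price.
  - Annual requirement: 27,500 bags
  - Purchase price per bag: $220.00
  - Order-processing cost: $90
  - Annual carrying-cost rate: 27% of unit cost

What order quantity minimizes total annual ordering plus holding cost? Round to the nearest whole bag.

289 bags

Holding cost per bag per year: H = 27% × $220 = $59.4000
Optimal lot size Q* = (2 × 27,500 × $90 / $59.4)^½ ≈ 288.68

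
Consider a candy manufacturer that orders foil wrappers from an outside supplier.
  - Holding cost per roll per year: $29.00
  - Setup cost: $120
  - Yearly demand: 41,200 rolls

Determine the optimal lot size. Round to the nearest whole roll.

Optimal lot size Q* = (2 × 41,200 × $120 / $29)^½ ≈ 583.92

584 rolls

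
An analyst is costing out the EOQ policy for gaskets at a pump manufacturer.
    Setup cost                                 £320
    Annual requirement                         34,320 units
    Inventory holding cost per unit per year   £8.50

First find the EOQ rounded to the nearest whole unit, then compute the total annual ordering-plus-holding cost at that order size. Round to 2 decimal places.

£13,663.85

Optimal lot size Q* = (2 × 34,320 × £320 / £8.5)^½ ≈ 1,607.51 → Q = 1,608 units
Annual ordering cost = (D/Q)·S = (34,320/1,608) × 320 = £6,829.85
Annual holding cost  = (Q/2)·H = (1,608/2) × 8.5 = £6,834.00
Total = £6,829.85 + £6,834.00 = £13,663.85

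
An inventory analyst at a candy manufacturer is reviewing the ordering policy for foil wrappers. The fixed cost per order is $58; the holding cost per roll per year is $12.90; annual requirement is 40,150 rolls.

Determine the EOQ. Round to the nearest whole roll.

601 rolls

Optimal lot size Q* = (2 × 40,150 × $58 / $12.9)^½ ≈ 600.87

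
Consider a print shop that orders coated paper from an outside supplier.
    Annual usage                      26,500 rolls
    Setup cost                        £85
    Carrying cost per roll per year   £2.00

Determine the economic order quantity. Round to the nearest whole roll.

1,501 rolls

Q* = √(2·D·S / H) = √(2·26,500·85 / 2) = √2,252,500.0 ≈ 1,500.83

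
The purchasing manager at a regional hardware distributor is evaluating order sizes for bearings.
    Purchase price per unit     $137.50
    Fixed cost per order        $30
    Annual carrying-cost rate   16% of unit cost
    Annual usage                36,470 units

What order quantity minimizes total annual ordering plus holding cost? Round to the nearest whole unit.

315 units

Carrying cost H = $137.5 × 16% = $22.0000/unit/yr
Optimal lot size Q* = (2 × 36,470 × $30 / $22)^½ ≈ 315.38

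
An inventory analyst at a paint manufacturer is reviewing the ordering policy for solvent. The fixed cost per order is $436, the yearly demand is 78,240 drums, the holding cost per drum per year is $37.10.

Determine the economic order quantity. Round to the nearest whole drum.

2DS/H = 2·78,240·436/37.1 = 1,838,956.33
EOQ = √1,838,956.33 ≈ 1,356.08

1,356 drums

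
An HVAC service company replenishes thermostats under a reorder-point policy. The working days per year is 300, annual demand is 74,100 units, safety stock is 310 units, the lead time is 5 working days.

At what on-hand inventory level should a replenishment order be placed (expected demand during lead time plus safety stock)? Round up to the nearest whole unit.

1,545 units

Daily demand d = 74,100 / 300 = 247.000 units/day
Demand during lead time = 247.000 × 5 = 1,235.00
Reorder point = 1,235.00 + 310 = 1,545.00 → round up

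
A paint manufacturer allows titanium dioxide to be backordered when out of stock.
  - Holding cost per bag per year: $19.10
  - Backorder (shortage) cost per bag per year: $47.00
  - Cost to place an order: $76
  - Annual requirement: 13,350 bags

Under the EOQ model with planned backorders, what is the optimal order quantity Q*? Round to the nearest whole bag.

387 bags

Q* = √(2DS/H) · √((H + b)/b)
   = √(2 × 13,350 × 76 / 19.1) · √((19.1 + 47) / 47)
   = 325.946 × 1.1859 ≈ 386.54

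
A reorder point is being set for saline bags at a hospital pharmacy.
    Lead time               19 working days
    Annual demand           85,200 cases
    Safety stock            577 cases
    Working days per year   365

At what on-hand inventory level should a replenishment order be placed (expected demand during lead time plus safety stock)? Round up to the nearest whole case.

5,013 cases

Daily demand d = 85,200 / 365 = 233.425 cases/day
Demand during lead time = 233.425 × 19 = 4,435.07
Reorder point = 4,435.07 + 577 = 5,012.07 → round up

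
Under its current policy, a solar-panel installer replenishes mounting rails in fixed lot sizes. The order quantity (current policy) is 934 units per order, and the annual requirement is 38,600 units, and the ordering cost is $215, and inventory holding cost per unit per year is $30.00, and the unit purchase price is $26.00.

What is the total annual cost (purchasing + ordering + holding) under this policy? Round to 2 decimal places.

$1,026,495.44

Ordering: D/Q × S = 38,600/934 × $215 = $8,885.44
Holding:  Q/2 × H = 934/2 × $30 = $14,010.00
Purchase cost = D·C = 38,600 × 26 = $1,003,600.00
Total = $8,885.44 + $14,010.00 + $1,003,600.00 = $1,026,495.44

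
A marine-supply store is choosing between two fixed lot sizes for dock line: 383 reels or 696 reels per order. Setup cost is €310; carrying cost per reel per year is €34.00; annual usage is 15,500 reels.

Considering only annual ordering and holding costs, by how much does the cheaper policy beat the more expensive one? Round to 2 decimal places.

€320.96

TC(Q) = (D/Q)S + (Q/2)H
TC(383) = (15,500/383)×310 + (383/2)×34 = €19,056.69
TC(696) = (15,500/696)×310 + (696/2)×34 = €18,735.74
|ΔTC| = |€19,056.69 − €18,735.74| = €320.96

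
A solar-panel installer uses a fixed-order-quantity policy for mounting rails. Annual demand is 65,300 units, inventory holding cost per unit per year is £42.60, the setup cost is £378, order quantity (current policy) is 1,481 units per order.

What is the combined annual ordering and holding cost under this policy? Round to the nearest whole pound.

Ordering: D/Q × S = 65,300/1,481 × £378 = £16,666.71
Holding:  Q/2 × H = 1,481/2 × £42.6 = £31,545.30
Total = £16,666.71 + £31,545.30 = £48,212.01

£48,212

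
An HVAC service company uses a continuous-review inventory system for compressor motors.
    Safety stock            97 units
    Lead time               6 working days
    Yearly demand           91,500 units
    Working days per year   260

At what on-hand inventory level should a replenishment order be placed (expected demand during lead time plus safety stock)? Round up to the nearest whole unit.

Daily demand d = 91,500 / 260 = 351.923 units/day
Demand during lead time = 351.923 × 6 = 2,111.54
Reorder point = 2,111.54 + 97 = 2,208.54 → round up

2,209 units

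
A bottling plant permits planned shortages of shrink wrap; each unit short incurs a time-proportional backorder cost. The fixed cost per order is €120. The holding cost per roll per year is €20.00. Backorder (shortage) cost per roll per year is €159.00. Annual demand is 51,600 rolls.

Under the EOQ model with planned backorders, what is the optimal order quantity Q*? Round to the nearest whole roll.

Q* = √(2DS/H) · √((H + b)/b)
   = √(2 × 51,600 × 120 / 20) · √((20 + 159) / 159)
   = 786.893 × 1.0610 ≈ 834.92

835 rolls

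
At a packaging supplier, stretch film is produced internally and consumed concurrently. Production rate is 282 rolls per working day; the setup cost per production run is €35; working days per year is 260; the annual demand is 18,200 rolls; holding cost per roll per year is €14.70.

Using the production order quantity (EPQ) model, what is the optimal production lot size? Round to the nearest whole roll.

340 rolls

Daily demand d = 18,200/260 = 70.000; p = 282; 1 − d/p = 0.75177
EPQ = √(2DS / (H(1 − d/p)))
    = √(2 × 18,200 × 35 / (14.7 × 0.75177)) ≈ 339.53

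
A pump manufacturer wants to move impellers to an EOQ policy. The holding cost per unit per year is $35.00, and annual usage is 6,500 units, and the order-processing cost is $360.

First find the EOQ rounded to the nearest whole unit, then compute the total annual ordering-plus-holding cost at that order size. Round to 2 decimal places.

$12,798.44

EOQ = √(2DS/H) = √(2 × 6,500 × 360 / 35)
    = √(133,714.29) ≈ 365.67 → Q = 366 units
Ordering: D/Q × S = 6,500/366 × $360 = $6,393.44
Holding:  Q/2 × H = 366/2 × $35 = $6,405.00
Total = $6,393.44 + $6,405.00 = $12,798.44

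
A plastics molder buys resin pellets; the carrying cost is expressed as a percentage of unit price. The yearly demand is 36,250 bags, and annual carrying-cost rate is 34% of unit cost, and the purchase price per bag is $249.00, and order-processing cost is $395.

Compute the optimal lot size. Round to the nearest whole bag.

582 bags

Holding cost per bag per year: H = 34% × $249 = $84.6600
Optimal lot size Q* = (2 × 36,250 × $395 / $84.66)^½ ≈ 581.61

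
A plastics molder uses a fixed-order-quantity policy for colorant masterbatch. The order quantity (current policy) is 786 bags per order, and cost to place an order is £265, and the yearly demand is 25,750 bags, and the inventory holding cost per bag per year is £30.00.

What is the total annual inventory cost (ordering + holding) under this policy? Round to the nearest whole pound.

Ordering: D/Q × S = 25,750/786 × £265 = £8,681.62
Holding:  Q/2 × H = 786/2 × £30 = £11,790.00
Total = £8,681.62 + £11,790.00 = £20,471.62

£20,472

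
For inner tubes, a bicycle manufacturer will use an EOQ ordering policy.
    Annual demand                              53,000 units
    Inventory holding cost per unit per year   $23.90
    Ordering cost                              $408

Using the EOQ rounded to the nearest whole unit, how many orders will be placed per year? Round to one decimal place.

Q* = √(2·D·S / H) = √(2·53,000·408 / 23.9) = √1,809,539.7 ≈ 1,345.19 → Q = 1,345
N = D/Q = 53,000/1,345 ≈ 39.405 orders/yr

39.4 orders per year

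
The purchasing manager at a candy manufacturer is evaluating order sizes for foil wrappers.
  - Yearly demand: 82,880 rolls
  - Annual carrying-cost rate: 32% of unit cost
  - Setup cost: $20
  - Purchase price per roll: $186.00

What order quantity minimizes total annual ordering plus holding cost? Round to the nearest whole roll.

Holding cost per roll per year: H = 32% × $186 = $59.5200
EOQ = √(2DS/H) = √(2 × 82,880 × 20 / 59.52)
    = √(55,698.92) ≈ 236.01

236 rolls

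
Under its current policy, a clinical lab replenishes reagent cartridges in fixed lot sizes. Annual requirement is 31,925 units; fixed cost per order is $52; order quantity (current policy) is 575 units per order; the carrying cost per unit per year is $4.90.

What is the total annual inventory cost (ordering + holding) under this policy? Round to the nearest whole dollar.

Annual ordering cost = (D/Q)·S = (31,925/575) × 52 = $2,887.13
Annual holding cost  = (Q/2)·H = (575/2) × 4.9 = $1,408.75
Total = $2,887.13 + $1,408.75 = $4,295.88

$4,296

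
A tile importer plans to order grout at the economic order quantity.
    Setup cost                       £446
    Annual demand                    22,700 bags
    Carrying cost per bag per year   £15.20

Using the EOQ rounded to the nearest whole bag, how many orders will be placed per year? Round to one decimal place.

19.7 orders per year

Optimal lot size Q* = (2 × 22,700 × £446 / £15.2)^½ ≈ 1,154.18 → Q = 1,154
N = D/Q = 22,700/1,154 ≈ 19.671 orders/yr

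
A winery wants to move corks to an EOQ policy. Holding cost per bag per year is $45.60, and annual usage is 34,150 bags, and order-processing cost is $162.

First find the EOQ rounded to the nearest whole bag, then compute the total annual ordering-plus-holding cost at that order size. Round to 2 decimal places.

$22,462.10

Q* = √(2·D·S / H) = √(2·34,150·162 / 45.6) = √242,644.7 ≈ 492.59 → Q = 493 bags
Ordering: D/Q × S = 34,150/493 × $162 = $11,221.70
Holding:  Q/2 × H = 493/2 × $45.6 = $11,240.40
Total = $11,221.70 + $11,240.40 = $22,462.10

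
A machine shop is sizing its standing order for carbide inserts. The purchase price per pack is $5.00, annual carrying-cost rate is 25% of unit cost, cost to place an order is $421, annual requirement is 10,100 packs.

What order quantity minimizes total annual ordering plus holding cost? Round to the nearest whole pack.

2,608 packs

H = i·C = 0.25 × $5 = $1.2500 per pack-year
EOQ = √(2DS/H) = √(2 × 10,100 × 421 / 1.25)
    = √(6,803,360.00) ≈ 2,608.33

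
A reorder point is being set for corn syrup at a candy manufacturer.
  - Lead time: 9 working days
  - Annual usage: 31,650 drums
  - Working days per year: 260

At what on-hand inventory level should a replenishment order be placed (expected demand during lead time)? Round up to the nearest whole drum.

Daily demand d = 31,650 / 260 = 121.731 drums/day
Demand during lead time = 121.731 × 9 = 1,095.58
Reorder point = 1,095.58 → round up

1,096 drums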